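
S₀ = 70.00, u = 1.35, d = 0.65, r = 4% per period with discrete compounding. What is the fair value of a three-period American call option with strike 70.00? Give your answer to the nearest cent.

20.45

Risk-neutral probability p = (1 + 0.04 − 0.65)/(1.35 − 0.65) = 0.3900/0.7000 = 0.5571
Terminal stock prices: S_uuu = 172.2, S_uud = 82.92, S_udd = 39.93, S_ddd = 19.22
Terminal payoffs (S − K): max(102.2, 0) = 102.2, max(12.92, 0) = 12.92, max(-30.07, 0) = 0, max(-50.78, 0) = 0
Node uu (S = 127.6): continuation = 1/1.04·[0.5571·102.2263 + 0.4429·12.9238] = 60.2673; exercise value = 57.5750 ≤ continuation, so V_uu = 60.2673
Node ud (S = 61.43): continuation = 1/1.04·[0.5571·12.9238 + 0.4429·0.0000] = 6.9234; exercise value = 0.0000 ≤ continuation, so V_ud = 6.9234
Node dd (S = 29.58): continuation = 1/1.04·[0.5571·0.0000 + 0.4429·0.0000] = 0.0000; exercise value = 0.0000 ≤ continuation, so V_dd = 0.0000
Node u (S = 94.5): continuation = 1/1.04·[0.5571·60.2673 + 0.4429·6.9234] = 35.2342; exercise value = 24.5000 ≤ continuation, so V_u = 35.2342
Node d (S = 45.5): continuation = 1/1.04·[0.5571·6.9234 + 0.4429·0.0000] = 3.7090; exercise value = 0.0000 ≤ continuation, so V_d = 3.7090
Node 0 (S = 70): continuation = 1/1.04·[0.5571·35.2342 + 0.4429·3.7090] = 20.4549; exercise value = 0.0000 ≤ continuation, so V_0 = 20.4549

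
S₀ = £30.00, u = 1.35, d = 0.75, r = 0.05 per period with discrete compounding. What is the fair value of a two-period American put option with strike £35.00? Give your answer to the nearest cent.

£7.00

Risk-neutral probability p = (1 + 0.05 − 0.75)/(1.35 − 0.75) = 0.3000/0.6000 = 0.5000
Terminal stock prices: S_uu = 54.68, S_ud = 30.38, S_dd = 16.88
Terminal payoffs (K − S): max(-19.68, 0) = 0, max(4.625, 0) = 4.625, max(18.12, 0) = 18.12
Node u (S = 40.5): continuation = 1/1.05·[0.5000·0.0000 + 0.5000·4.6250] = 2.2024; exercise value = 0.0000 ≤ continuation, so V_u = 2.2024
Node d (S = 22.5): continuation = 1/1.05·[0.5000·4.6250 + 0.5000·18.1250] = 10.8333; exercise value = 12.5000 > continuation, so V_d = 12.5000 (exercise)
Node 0 (S = 30): continuation = 1/1.05·[0.5000·2.2024 + 0.5000·12.5000] = 7.0011; exercise value = 5.0000 ≤ continuation, so V_0 = 7.0011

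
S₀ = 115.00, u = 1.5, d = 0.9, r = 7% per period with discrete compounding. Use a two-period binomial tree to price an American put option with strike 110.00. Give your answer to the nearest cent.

Risk-neutral probability p = (1 + 0.07 − 0.9)/(1.5 − 0.9) = 0.1700/0.6000 = 0.2833
Terminal stock prices: S_uu = 258.8, S_ud = 155.2, S_dd = 93.15
Terminal payoffs (K − S): max(-148.8, 0) = 0, max(-45.25, 0) = 0, max(16.85, 0) = 16.85
Node u (S = 172.5): continuation = 1/1.07·[0.2833·0.0000 + 0.7167·0.0000] = 0.0000; exercise value = 0.0000 ≤ continuation, so V_u = 0.0000
Node d (S = 103.5): continuation = 1/1.07·[0.2833·0.0000 + 0.7167·16.8500] = 11.2858; exercise value = 6.5000 ≤ continuation, so V_d = 11.2858
Node 0 (S = 115): continuation = 1/1.07·[0.2833·0.0000 + 0.7167·11.2858] = 7.5590; exercise value = 0.0000 ≤ continuation, so V_0 = 7.5590

7.56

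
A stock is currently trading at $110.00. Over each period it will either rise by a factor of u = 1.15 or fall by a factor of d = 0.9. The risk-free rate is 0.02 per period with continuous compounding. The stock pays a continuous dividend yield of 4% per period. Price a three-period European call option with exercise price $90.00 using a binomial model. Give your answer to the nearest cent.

Per-period risk-free factor R = e^0.02 = 1.0202; dividend-adjusted growth = e^(0.02−0.04) = 0.9802.
Risk-neutral probability p = (0.9802 − 0.9)/(1.15 − 0.9) = 0.0802/0.2500 = 0.3208
Terminal stock prices: S_uuu = 167.3, S_uud = 130.9, S_udd = 102.5, S_ddd = 80.19
Terminal payoffs (S − K): max(77.3, 0) = 77.3, max(40.93, 0) = 40.93, max(12.46, 0) = 12.46, max(-9.81, 0) = 0
Node uu (S = 145.5): V_uu = e^(−0.02)·[0.3208·77.2962 + 0.6792·40.9275] = 51.5530
Node ud (S = 113.8): V_ud = e^(−0.02)·[0.3208·40.9275 + 0.6792·12.4650] = 21.1680
Node dd (S = 89.1): V_dd = e^(−0.02)·[0.3208·12.4650 + 0.6792·0.0000] = 3.9195
Node u (S = 126.5): V_u = e^(−0.02)·[0.3208·51.5530 + 0.6792·21.1680] = 30.3032
Node d (S = 99): V_d = e^(−0.02)·[0.3208·21.1680 + 0.6792·3.9195] = 9.2656
Node 0 (S = 110): V_0 = e^(−0.02)·[0.3208·30.3032 + 0.6792·9.2656] = 15.6972

$15.70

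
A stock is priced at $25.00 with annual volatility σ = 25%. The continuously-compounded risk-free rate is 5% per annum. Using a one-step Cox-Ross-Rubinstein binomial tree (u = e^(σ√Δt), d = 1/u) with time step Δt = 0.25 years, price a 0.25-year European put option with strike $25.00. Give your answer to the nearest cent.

CRR parameters: u = e^(σ√Δt) = e^(0.25·√0.25) = 1.1331, d = 1/u = 0.8825
Per-period rate: rΔt = 0.05·0.25 = 0.0125, so R = e^0.0125 = 1.0126
Risk-neutral probability p = (e^0.0125 − 0.8825)/(1.1331 − 0.8825) = 0.1301/0.2507 = 0.5190
Terminal stock prices: S_u = 28.33, S_d = 22.06
Terminal payoffs (K − S): max(-3.329, 0) = 0, max(2.938, 0) = 2.938
Node 0 (S = 25): V_0 = e^(−0.0125)·[0.5190·0.0000 + 0.4810·2.9376] = 1.3955

$1.40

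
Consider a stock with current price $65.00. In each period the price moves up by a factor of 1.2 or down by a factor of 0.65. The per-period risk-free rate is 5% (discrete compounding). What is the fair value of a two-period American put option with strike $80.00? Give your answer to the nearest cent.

$15.08

Risk-neutral probability p = (1 + 0.05 − 0.65)/(1.2 − 0.65) = 0.4000/0.5500 = 0.7273
Terminal stock prices: S_uu = 93.6, S_ud = 50.7, S_dd = 27.46
Terminal payoffs (K − S): max(-13.6, 0) = 0, max(29.3, 0) = 29.3, max(52.54, 0) = 52.54
Node u (S = 78): continuation = 1/1.05·[0.7273·0.0000 + 0.2727·29.3000] = 7.6104; exercise value = 2.0000 ≤ continuation, so V_u = 7.6104
Node d (S = 42.25): continuation = 1/1.05·[0.7273·29.3000 + 0.2727·52.5375] = 33.9405; exercise value = 37.7500 > continuation, so V_d = 37.7500 (exercise)
Node 0 (S = 65): continuation = 1/1.05·[0.7273·7.6104 + 0.2727·37.7500] = 15.0765; exercise value = 15.0000 ≤ continuation, so V_0 = 15.0765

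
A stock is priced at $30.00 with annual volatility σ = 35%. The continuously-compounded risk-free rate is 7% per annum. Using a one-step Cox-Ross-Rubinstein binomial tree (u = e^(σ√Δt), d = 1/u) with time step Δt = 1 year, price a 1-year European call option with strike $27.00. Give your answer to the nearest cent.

CRR parameters: u = e^(σ√Δt) = e^(0.35·√1) = 1.4191, d = 1/u = 0.7047
Per-period rate: rΔt = 0.07·1 = 0.07, so R = e^0.07 = 1.0725
Risk-neutral probability p = (e^0.07 − 0.7047)/(1.4191 − 0.7047) = 0.3678/0.7144 = 0.5149
Terminal stock prices: S_u = 42.57, S_d = 21.14
Terminal payoffs (S − K): max(15.57, 0) = 15.57, max(-5.859, 0) = 0
Node 0 (S = 30): V_0 = e^(−0.07)·[0.5149·15.5720 + 0.4851·0.0000] = 7.4757

$7.48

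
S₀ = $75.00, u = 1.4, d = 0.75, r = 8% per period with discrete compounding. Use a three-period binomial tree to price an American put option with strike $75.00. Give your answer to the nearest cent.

$10.10

Risk-neutral probability p = (1 + 0.08 − 0.75)/(1.4 − 0.75) = 0.3300/0.6500 = 0.5077
Terminal stock prices: S_uuu = 205.8, S_uud = 110.2, S_udd = 59.06, S_ddd = 31.64
Terminal payoffs (K − S): max(-130.8, 0) = 0, max(-35.25, 0) = 0, max(15.94, 0) = 15.94, max(43.36, 0) = 43.36
Node uu (S = 147): continuation = 1/1.08·[0.5077·0.0000 + 0.4923·0.0000] = 0.0000; exercise value = 0.0000 ≤ continuation, so V_uu = 0.0000
Node ud (S = 78.75): continuation = 1/1.08·[0.5077·0.0000 + 0.4923·15.9375] = 7.2650; exercise value = 0.0000 ≤ continuation, so V_ud = 7.2650
Node dd (S = 42.19): continuation = 1/1.08·[0.5077·15.9375 + 0.4923·43.3594] = 27.2569; exercise value = 32.8125 > continuation, so V_dd = 32.8125 (exercise)
Node u (S = 105): continuation = 1/1.08·[0.5077·0.0000 + 0.4923·7.2650] = 3.3117; exercise value = 0.0000 ≤ continuation, so V_u = 3.3117
Node d (S = 56.25): continuation = 1/1.08·[0.5077·7.2650 + 0.4923·32.8125] = 18.3724; exercise value = 18.7500 > continuation, so V_d = 18.7500 (exercise)
Node 0 (S = 75): continuation = 1/1.08·[0.5077·3.3117 + 0.4923·18.7500] = 10.1038; exercise value = 0.0000 ≤ continuation, so V_0 = 10.1038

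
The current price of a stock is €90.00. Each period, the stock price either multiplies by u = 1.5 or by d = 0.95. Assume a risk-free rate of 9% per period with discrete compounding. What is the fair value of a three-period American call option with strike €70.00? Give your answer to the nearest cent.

Risk-neutral probability p = (1 + 0.09 − 0.95)/(1.5 − 0.95) = 0.1400/0.5500 = 0.2545
Terminal stock prices: S_uuu = 303.8, S_uud = 192.4, S_udd = 121.8, S_ddd = 77.16
Terminal payoffs (S − K): max(233.8, 0) = 233.8, max(122.4, 0) = 122.4, max(51.84, 0) = 51.84, max(7.164, 0) = 7.164
Node uu (S = 202.5): continuation = 1/1.09·[0.2545·233.7500 + 0.7455·122.3750] = 138.2798; exercise value = 132.5000 ≤ continuation, so V_uu = 138.2798
Node ud (S = 128.2): continuation = 1/1.09·[0.2545·122.3750 + 0.7455·51.8375] = 64.0298; exercise value = 58.2500 ≤ continuation, so V_ud = 64.0298
Node dd (S = 81.22): continuation = 1/1.09·[0.2545·51.8375 + 0.7455·7.1637] = 17.0048; exercise value = 11.2250 ≤ continuation, so V_dd = 17.0048
Node u (S = 135): continuation = 1/1.09·[0.2545·138.2798 + 0.7455·64.0298] = 76.0824; exercise value = 65.0000 ≤ continuation, so V_u = 76.0824
Node d (S = 85.5): continuation = 1/1.09·[0.2545·64.0298 + 0.7455·17.0048] = 26.5824; exercise value = 15.5000 ≤ continuation, so V_d = 26.5824
Node 0 (S = 90): continuation = 1/1.09·[0.2545·76.0824 + 0.7455·26.5824] = 35.9472; exercise value = 20.0000 ≤ continuation, so V_0 = 35.9472

€35.95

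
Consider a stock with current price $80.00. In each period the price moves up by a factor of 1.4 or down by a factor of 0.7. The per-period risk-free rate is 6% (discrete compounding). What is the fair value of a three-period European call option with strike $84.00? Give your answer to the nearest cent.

$23.81

Risk-neutral probability p = (1 + 0.06 − 0.7)/(1.4 − 0.7) = 0.3600/0.7000 = 0.5143
Terminal stock prices: S_uuu = 219.5, S_uud = 109.8, S_udd = 54.88, S_ddd = 27.44
Terminal payoffs (S − K): max(135.5, 0) = 135.5, max(25.76, 0) = 25.76, max(-29.12, 0) = 0, max(-56.56, 0) = 0
Node uu (S = 156.8): V_uu = 1/1.06·[0.5143·135.5200 + 0.4857·25.7600] = 77.5547
Node ud (S = 78.4): V_ud = 1/1.06·[0.5143·25.7600 + 0.4857·0.0000] = 12.4981
Node dd (S = 39.2): V_dd = 1/1.06·[0.5143·0.0000 + 0.4857·0.0000] = 0.0000
Node u (S = 112): V_u = 1/1.06·[0.5143·77.5547 + 0.4857·12.4981] = 43.3545
Node d (S = 56): V_d = 1/1.06·[0.5143·12.4981 + 0.4857·0.0000] = 6.0638
Node 0 (S = 80): V_0 = 1/1.06·[0.5143·43.3545 + 0.4857·6.0638] = 23.8131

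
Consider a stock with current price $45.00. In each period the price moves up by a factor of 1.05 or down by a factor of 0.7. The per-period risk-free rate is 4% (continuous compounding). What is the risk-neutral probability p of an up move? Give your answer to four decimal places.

p = 0.9737

Risk-neutral probability p = (e^0.04 − 0.7)/(1.05 − 0.7) = 0.3408/0.3500 = 0.9737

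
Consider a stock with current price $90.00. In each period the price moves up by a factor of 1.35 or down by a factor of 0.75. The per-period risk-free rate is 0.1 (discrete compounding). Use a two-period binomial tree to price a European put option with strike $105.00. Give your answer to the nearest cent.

Risk-neutral probability p = (1 + 0.1 − 0.75)/(1.35 − 0.75) = 0.3500/0.6000 = 0.5833
Terminal stock prices: S_uu = 164, S_ud = 91.13, S_dd = 50.62
Terminal payoffs (K − S): max(-59.03, 0) = 0, max(13.87, 0) = 13.87, max(54.38, 0) = 54.38
Node u (S = 121.5): V_u = 1/1.1·[0.5833·0.0000 + 0.4167·13.8750] = 5.2557
Node d (S = 67.5): V_d = 1/1.1·[0.5833·13.8750 + 0.4167·54.3750] = 27.9545
Node 0 (S = 90): V_0 = 1/1.1·[0.5833·5.2557 + 0.4167·27.9545] = 13.3759

$13.38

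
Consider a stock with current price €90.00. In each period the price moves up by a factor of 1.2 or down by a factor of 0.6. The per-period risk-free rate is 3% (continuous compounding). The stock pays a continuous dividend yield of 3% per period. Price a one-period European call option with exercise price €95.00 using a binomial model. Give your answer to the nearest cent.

€8.41

Per-period risk-free factor R = e^0.03 = 1.0305; dividend-adjusted growth = e^(0.03−0.03) = 1.0000.
Risk-neutral probability p = (1.0000 − 0.6)/(1.2 − 0.6) = 0.4000/0.6000 = 0.6667
Terminal stock prices: S_u = 108, S_d = 54
Terminal payoffs (S − K): max(13, 0) = 13, max(-41, 0) = 0
Node 0 (S = 90): V_0 = e^(−0.03)·[0.6667·13.0000 + 0.3333·0.0000] = 8.4105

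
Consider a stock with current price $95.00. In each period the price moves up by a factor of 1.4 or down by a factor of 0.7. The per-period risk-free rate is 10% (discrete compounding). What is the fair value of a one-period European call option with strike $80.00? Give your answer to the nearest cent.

$27.53

Risk-neutral probability p = (1 + 0.1 − 0.7)/(1.4 − 0.7) = 0.4000/0.7000 = 0.5714
Terminal stock prices: S_u = 133, S_d = 66.5
Terminal payoffs (S − K): max(53, 0) = 53, max(-13.5, 0) = 0
Node 0 (S = 95): V_0 = 1/1.1·[0.5714·53.0000 + 0.4286·0.0000] = 27.5325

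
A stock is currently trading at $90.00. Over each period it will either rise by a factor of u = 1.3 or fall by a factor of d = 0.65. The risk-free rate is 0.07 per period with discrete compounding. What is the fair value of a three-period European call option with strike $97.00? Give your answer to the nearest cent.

$22.86

Risk-neutral probability p = (1 + 0.07 − 0.65)/(1.3 − 0.65) = 0.4200/0.6500 = 0.6462
Terminal stock prices: S_uuu = 197.7, S_uud = 98.87, S_udd = 49.43, S_ddd = 24.72
Terminal payoffs (S − K): max(100.7, 0) = 100.7, max(1.865, 0) = 1.865, max(-47.57, 0) = 0, max(-72.28, 0) = 0
Node uu (S = 152.1): V_uu = 1/1.07·[0.6462·100.7300 + 0.3538·1.8650] = 61.4458
Node ud (S = 76.05): V_ud = 1/1.07·[0.6462·1.8650 + 0.3538·0.0000] = 1.1262
Node dd (S = 38.03): V_dd = 1/1.07·[0.6462·0.0000 + 0.3538·0.0000] = 0.0000
Node u (S = 117): V_u = 1/1.07·[0.6462·61.4458 + 0.3538·1.1262] = 37.4785
Node d (S = 58.5): V_d = 1/1.07·[0.6462·1.1262 + 0.3538·0.0000] = 0.6801
Node 0 (S = 90): V_0 = 1/1.07·[0.6462·37.4785 + 0.3538·0.6801] = 22.8575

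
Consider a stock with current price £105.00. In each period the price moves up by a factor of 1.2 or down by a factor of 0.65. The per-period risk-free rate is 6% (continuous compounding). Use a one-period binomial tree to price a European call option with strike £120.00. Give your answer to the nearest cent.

Risk-neutral probability p = (e^0.06 − 0.65)/(1.2 − 0.65) = 0.4118/0.5500 = 0.7488
Terminal stock prices: S_u = 126, S_d = 68.25
Terminal payoffs (S − K): max(6, 0) = 6, max(-51.75, 0) = 0
Node 0 (S = 105): V_0 = e^(−0.06)·[0.7488·6.0000 + 0.2512·0.0000] = 4.2311

£4.23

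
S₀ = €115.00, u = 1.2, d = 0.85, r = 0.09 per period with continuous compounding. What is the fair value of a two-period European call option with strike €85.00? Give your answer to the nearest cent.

€44.15

Risk-neutral probability p = (e^0.09 − 0.85)/(1.2 − 0.85) = 0.2442/0.3500 = 0.6976
Terminal stock prices: S_uu = 165.6, S_ud = 117.3, S_dd = 83.09
Terminal payoffs (S − K): max(80.6, 0) = 80.6, max(32.3, 0) = 32.3, max(-1.913, 0) = 0
Node u (S = 138): V_u = e^(−0.09)·[0.6976·80.6000 + 0.3024·32.3000] = 60.3158
Node d (S = 97.75): V_d = e^(−0.09)·[0.6976·32.3000 + 0.3024·0.0000] = 20.5943
Node 0 (S = 115): V_0 = e^(−0.09)·[0.6976·60.3158 + 0.3024·20.5943] = 44.1481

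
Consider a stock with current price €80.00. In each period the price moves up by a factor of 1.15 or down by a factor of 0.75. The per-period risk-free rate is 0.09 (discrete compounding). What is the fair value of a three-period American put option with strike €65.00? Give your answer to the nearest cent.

Risk-neutral probability p = (1 + 0.09 − 0.75)/(1.15 − 0.75) = 0.3400/0.4000 = 0.8500
Terminal stock prices: S_uuu = 121.7, S_uud = 79.35, S_udd = 51.75, S_ddd = 33.75
Terminal payoffs (K − S): max(-56.67, 0) = 0, max(-14.35, 0) = 0, max(13.25, 0) = 13.25, max(31.25, 0) = 31.25
Node uu (S = 105.8): continuation = 1/1.09·[0.8500·0.0000 + 0.1500·0.0000] = 0.0000; exercise value = 0.0000 ≤ continuation, so V_uu = 0.0000
Node ud (S = 69): continuation = 1/1.09·[0.8500·0.0000 + 0.1500·13.2500] = 1.8234; exercise value = 0.0000 ≤ continuation, so V_ud = 1.8234
Node dd (S = 45): continuation = 1/1.09·[0.8500·13.2500 + 0.1500·31.2500] = 14.6330; exercise value = 20.0000 > continuation, so V_dd = 20.0000 (exercise)
Node u (S = 92): continuation = 1/1.09·[0.8500·0.0000 + 0.1500·1.8234] = 0.2509; exercise value = 0.0000 ≤ continuation, so V_u = 0.2509
Node d (S = 60): continuation = 1/1.09·[0.8500·1.8234 + 0.1500·20.0000] = 4.1742; exercise value = 5.0000 > continuation, so V_d = 5.0000 (exercise)
Node 0 (S = 80): continuation = 1/1.09·[0.8500·0.2509 + 0.1500·5.0000] = 0.8837; exercise value = 0.0000 ≤ continuation, so V_0 = 0.8837

€0.88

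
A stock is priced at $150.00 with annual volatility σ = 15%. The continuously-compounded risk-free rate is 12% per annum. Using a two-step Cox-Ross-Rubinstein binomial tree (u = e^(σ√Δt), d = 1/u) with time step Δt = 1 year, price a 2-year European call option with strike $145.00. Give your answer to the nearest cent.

$36.29

CRR parameters: u = e^(σ√Δt) = e^(0.15·√1) = 1.1618, d = 1/u = 0.8607
Per-period rate: rΔt = 0.12·1 = 0.12, so R = e^0.12 = 1.1275
Risk-neutral probability p = (e^0.12 − 0.8607)/(1.1618 − 0.8607) = 0.2668/0.3011 = 0.8860
Terminal stock prices: S_uu = 202.5, S_ud = 150, S_dd = 111.1
Terminal payoffs (S − K): max(57.48, 0) = 57.48, max(5, 0) = 5, max(-33.88, 0) = 0
Node u (S = 174.3): V_u = e^(−0.12)·[0.8860·57.4788 + 0.1140·5.0000] = 45.6717
Node d (S = 129.1): V_d = e^(−0.12)·[0.8860·5.0000 + 0.1140·0.0000] = 3.9289
Node 0 (S = 150): V_0 = e^(−0.12)·[0.8860·45.6717 + 0.1140·3.9289] = 36.2855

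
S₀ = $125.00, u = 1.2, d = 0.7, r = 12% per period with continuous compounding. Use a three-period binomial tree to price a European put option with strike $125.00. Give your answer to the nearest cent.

Risk-neutral probability p = (e^0.12 − 0.7)/(1.2 − 0.7) = 0.4275/0.5000 = 0.8550
Terminal stock prices: S_uuu = 216, S_uud = 126, S_udd = 73.5, S_ddd = 42.87
Terminal payoffs (K − S): max(-91, 0) = 0, max(-1, 0) = 0, max(51.5, 0) = 51.5, max(82.12, 0) = 82.12
Node uu (S = 180): V_uu = e^(−0.12)·[0.8550·0.0000 + 0.1450·0.0000] = 0.0000
Node ud (S = 105): V_ud = e^(−0.12)·[0.8550·0.0000 + 0.1450·51.5000] = 6.6234
Node dd (S = 61.25): V_dd = e^(−0.12)·[0.8550·51.5000 + 0.1450·82.1250] = 49.6151
Node u (S = 150): V_u = e^(−0.12)·[0.8550·0.0000 + 0.1450·6.6234] = 0.8518
Node d (S = 87.5): V_d = e^(−0.12)·[0.8550·6.6234 + 0.1450·49.6151] = 11.4035
Node 0 (S = 125): V_0 = e^(−0.12)·[0.8550·0.8518 + 0.1450·11.4035] = 2.1125

$2.11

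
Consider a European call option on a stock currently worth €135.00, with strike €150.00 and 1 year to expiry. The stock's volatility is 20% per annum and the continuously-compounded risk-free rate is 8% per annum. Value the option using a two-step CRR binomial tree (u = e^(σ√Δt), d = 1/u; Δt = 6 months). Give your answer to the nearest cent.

CRR parameters: u = e^(σ√Δt) = e^(0.2·√0.5) = 1.1519, d = 1/u = 0.8681
Per-period rate: rΔt = 0.08·0.5 = 0.04, so R = e^0.04 = 1.0408
Risk-neutral probability p = (e^0.04 − 0.8681)/(1.1519 − 0.8681) = 0.1727/0.2838 = 0.6085
Terminal stock prices: S_uu = 179.1, S_ud = 135, S_dd = 101.7
Terminal payoffs (S − K): max(29.13, 0) = 29.13, max(-15, 0) = 0, max(-48.26, 0) = 0
Node u (S = 155.5): V_u = e^(−0.04)·[0.6085·29.1310 + 0.3915·0.0000] = 17.0315
Node d (S = 117.2): V_d = e^(−0.04)·[0.6085·0.0000 + 0.3915·0.0000] = 0.0000
Node 0 (S = 135): V_0 = e^(−0.04)·[0.6085·17.0315 + 0.3915·0.0000] = 9.9575

€9.96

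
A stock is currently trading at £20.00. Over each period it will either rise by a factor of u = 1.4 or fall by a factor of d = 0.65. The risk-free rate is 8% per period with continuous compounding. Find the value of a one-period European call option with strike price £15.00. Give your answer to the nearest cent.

Risk-neutral probability p = (e^0.08 − 0.65)/(1.4 − 0.65) = 0.4333/0.7500 = 0.5777
Terminal stock prices: S_u = 28, S_d = 13
Terminal payoffs (S − K): max(13, 0) = 13, max(-2, 0) = 0
Node 0 (S = 20): V_0 = e^(−0.08)·[0.5777·13.0000 + 0.4223·0.0000] = 6.9329

£6.93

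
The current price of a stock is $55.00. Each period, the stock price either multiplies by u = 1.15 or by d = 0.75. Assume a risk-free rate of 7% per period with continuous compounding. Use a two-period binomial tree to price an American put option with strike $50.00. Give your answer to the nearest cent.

Risk-neutral probability p = (e^0.07 − 0.75)/(1.15 − 0.75) = 0.3225/0.4000 = 0.8063
Terminal stock prices: S_uu = 72.74, S_ud = 47.44, S_dd = 30.94
Terminal payoffs (K − S): max(-22.74, 0) = 0, max(2.563, 0) = 2.563, max(19.06, 0) = 19.06
Node u (S = 63.25): continuation = e^(−0.07)·[0.8063·0.0000 + 0.1937·2.5625] = 0.4629; exercise value = 0.0000 ≤ continuation, so V_u = 0.4629
Node d (S = 41.25): continuation = e^(−0.07)·[0.8063·2.5625 + 0.1937·19.0625] = 5.3697; exercise value = 8.7500 > continuation, so V_d = 8.7500 (exercise)
Node 0 (S = 55): continuation = e^(−0.07)·[0.8063·0.4629 + 0.1937·8.7500] = 1.9285; exercise value = 0.0000 ≤ continuation, so V_0 = 1.9285

$1.93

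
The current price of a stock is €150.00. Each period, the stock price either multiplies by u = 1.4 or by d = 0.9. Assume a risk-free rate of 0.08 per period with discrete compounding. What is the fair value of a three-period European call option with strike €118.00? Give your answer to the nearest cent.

Risk-neutral probability p = (1 + 0.08 − 0.9)/(1.4 − 0.9) = 0.1800/0.5000 = 0.3600
Terminal stock prices: S_uuu = 411.6, S_uud = 264.6, S_udd = 170.1, S_ddd = 109.4
Terminal payoffs (S − K): max(293.6, 0) = 293.6, max(146.6, 0) = 146.6, max(52.1, 0) = 52.1, max(-8.65, 0) = 0
Node uu (S = 294): V_uu = 1/1.08·[0.3600·293.6000 + 0.6400·146.6000] = 184.7407
Node ud (S = 189): V_ud = 1/1.08·[0.3600·146.6000 + 0.6400·52.1000] = 79.7407
Node dd (S = 121.5): V_dd = 1/1.08·[0.3600·52.1000 + 0.6400·0.0000] = 17.3667
Node u (S = 210): V_u = 1/1.08·[0.3600·184.7407 + 0.6400·79.7407] = 108.8340
Node d (S = 135): V_d = 1/1.08·[0.3600·79.7407 + 0.6400·17.3667] = 36.8716
Node 0 (S = 150): V_0 = 1/1.08·[0.3600·108.8340 + 0.6400·36.8716] = 58.1278

€58.13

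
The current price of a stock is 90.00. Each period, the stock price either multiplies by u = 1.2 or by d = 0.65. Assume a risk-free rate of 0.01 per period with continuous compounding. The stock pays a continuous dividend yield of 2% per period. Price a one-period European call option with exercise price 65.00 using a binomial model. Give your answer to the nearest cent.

26.32

Per-period risk-free factor R = e^0.01 = 1.0101; dividend-adjusted growth = e^(0.01−0.02) = 0.9900.
Risk-neutral probability p = (0.9900 − 0.65)/(1.2 − 0.65) = 0.3400/0.5500 = 0.6183
Terminal stock prices: S_u = 108, S_d = 58.5
Terminal payoffs (S − K): max(43, 0) = 43, max(-6.5, 0) = 0
Node 0 (S = 90): V_0 = e^(−0.01)·[0.6183·43.0000 + 0.3817·0.0000] = 26.3212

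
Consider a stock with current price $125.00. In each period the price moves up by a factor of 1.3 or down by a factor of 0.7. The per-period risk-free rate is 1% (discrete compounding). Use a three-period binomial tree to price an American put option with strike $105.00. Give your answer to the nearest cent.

Risk-neutral probability p = (1 + 0.01 − 0.7)/(1.3 − 0.7) = 0.3100/0.6000 = 0.5167
Terminal stock prices: S_uuu = 274.6, S_uud = 147.9, S_udd = 79.62, S_ddd = 42.87
Terminal payoffs (K − S): max(-169.6, 0) = 0, max(-42.88, 0) = 0, max(25.38, 0) = 25.38, max(62.13, 0) = 62.13
Node uu (S = 211.3): continuation = 1/1.01·[0.5167·0.0000 + 0.4833·0.0000] = 0.0000; exercise value = 0.0000 ≤ continuation, so V_uu = 0.0000
Node ud (S = 113.7): continuation = 1/1.01·[0.5167·0.0000 + 0.4833·25.3750] = 12.1432; exercise value = 0.0000 ≤ continuation, so V_ud = 12.1432
Node dd (S = 61.25): continuation = 1/1.01·[0.5167·25.3750 + 0.4833·62.1250] = 42.7104; exercise value = 43.7500 > continuation, so V_dd = 43.7500 (exercise)
Node u (S = 162.5): continuation = 1/1.01·[0.5167·0.0000 + 0.4833·12.1432] = 5.8111; exercise value = 0.0000 ≤ continuation, so V_u = 5.8111
Node d (S = 87.5): continuation = 1/1.01·[0.5167·12.1432 + 0.4833·43.7500] = 27.1483; exercise value = 17.5000 ≤ continuation, so V_d = 27.1483
Node 0 (S = 125): continuation = 1/1.01·[0.5167·5.8111 + 0.4833·27.1483] = 15.9644; exercise value = 0.0000 ≤ continuation, so V_0 = 15.9644

$15.96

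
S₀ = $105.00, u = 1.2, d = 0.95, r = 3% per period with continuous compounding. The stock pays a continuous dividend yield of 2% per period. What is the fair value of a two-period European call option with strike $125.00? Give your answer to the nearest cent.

$1.42

Per-period risk-free factor R = e^0.03 = 1.0305; dividend-adjusted growth = e^(0.03−0.02) = 1.0101.
Risk-neutral probability p = (1.0101 − 0.95)/(1.2 − 0.95) = 0.0601/0.2500 = 0.2402
Terminal stock prices: S_uu = 151.2, S_ud = 119.7, S_dd = 94.76
Terminal payoffs (S − K): max(26.2, 0) = 26.2, max(-5.3, 0) = 0, max(-30.24, 0) = 0
Node u (S = 126): V_u = e^(−0.03)·[0.2402·26.2000 + 0.7598·0.0000] = 6.1073
Node d (S = 99.75): V_d = e^(−0.03)·[0.2402·0.0000 + 0.7598·0.0000] = 0.0000
Node 0 (S = 105): V_0 = e^(−0.03)·[0.2402·6.1073 + 0.7598·0.0000] = 1.4236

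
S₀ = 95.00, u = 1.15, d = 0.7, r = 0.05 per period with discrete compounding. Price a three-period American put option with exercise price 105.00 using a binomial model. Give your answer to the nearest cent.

Risk-neutral probability p = (1 + 0.05 − 0.7)/(1.15 − 0.7) = 0.3500/0.4500 = 0.7778
Terminal stock prices: S_uuu = 144.5, S_uud = 87.95, S_udd = 53.53, S_ddd = 32.58
Terminal payoffs (K − S): max(-39.48, 0) = 0, max(17.05, 0) = 17.05, max(51.47, 0) = 51.47, max(72.42, 0) = 72.42
Node uu (S = 125.6): continuation = 1/1.05·[0.7778·0.0000 + 0.2222·17.0538] = 3.6093; exercise value = 0.0000 ≤ continuation, so V_uu = 3.6093
Node ud (S = 76.47): continuation = 1/1.05·[0.7778·17.0538 + 0.2222·51.4675] = 23.5250; exercise value = 28.5250 > continuation, so V_ud = 28.5250 (exercise)
Node dd (S = 46.55): continuation = 1/1.05·[0.7778·51.4675 + 0.2222·72.4150] = 53.4500; exercise value = 58.4500 > continuation, so V_dd = 58.4500 (exercise)
Node u (S = 109.2): continuation = 1/1.05·[0.7778·3.6093 + 0.2222·28.5250] = 8.7106; exercise value = 0.0000 ≤ continuation, so V_u = 8.7106
Node d (S = 66.5): continuation = 1/1.05·[0.7778·28.5250 + 0.2222·58.4500] = 33.5000; exercise value = 38.5000 > continuation, so V_d = 38.5000 (exercise)
Node 0 (S = 95): continuation = 1/1.05·[0.7778·8.7106 + 0.2222·38.5000] = 14.6004; exercise value = 10.0000 ≤ continuation, so V_0 = 14.6004

14.60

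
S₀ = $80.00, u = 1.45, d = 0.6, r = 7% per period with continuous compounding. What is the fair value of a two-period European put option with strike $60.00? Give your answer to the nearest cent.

Risk-neutral probability p = (e^0.07 − 0.6)/(1.45 − 0.6) = 0.4725/0.8500 = 0.5559
Terminal stock prices: S_uu = 168.2, S_ud = 69.6, S_dd = 28.8
Terminal payoffs (K − S): max(-108.2, 0) = 0, max(-9.6, 0) = 0, max(31.2, 0) = 31.2
Node u (S = 116): V_u = e^(−0.07)·[0.5559·0.0000 + 0.4441·0.0000] = 0.0000
Node d (S = 48): V_d = e^(−0.07)·[0.5559·0.0000 + 0.4441·31.2000] = 12.9194
Node 0 (S = 80): V_0 = e^(−0.07)·[0.5559·0.0000 + 0.4441·12.9194] = 5.3497

$5.35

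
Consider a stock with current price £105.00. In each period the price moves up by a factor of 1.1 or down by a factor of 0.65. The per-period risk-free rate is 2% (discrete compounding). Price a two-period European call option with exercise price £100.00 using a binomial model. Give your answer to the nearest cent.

£17.58

Risk-neutral probability p = (1 + 0.02 − 0.65)/(1.1 − 0.65) = 0.3700/0.4500 = 0.8222
Terminal stock prices: S_uu = 127.1, S_ud = 75.08, S_dd = 44.36
Terminal payoffs (S − K): max(27.05, 0) = 27.05, max(-24.92, 0) = 0, max(-55.64, 0) = 0
Node u (S = 115.5): V_u = 1/1.02·[0.8222·27.0500 + 0.1778·0.0000] = 21.8050
Node d (S = 68.25): V_d = 1/1.02·[0.8222·0.0000 + 0.1778·0.0000] = 0.0000
Node 0 (S = 105): V_0 = 1/1.02·[0.8222·21.8050 + 0.1778·0.0000] = 17.5770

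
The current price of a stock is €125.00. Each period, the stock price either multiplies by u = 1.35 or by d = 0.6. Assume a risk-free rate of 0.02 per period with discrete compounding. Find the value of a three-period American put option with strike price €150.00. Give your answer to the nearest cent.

€45.63

Risk-neutral probability p = (1 + 0.02 − 0.6)/(1.35 − 0.6) = 0.4200/0.7500 = 0.5600
Terminal stock prices: S_uuu = 307.5, S_uud = 136.7, S_udd = 60.75, S_ddd = 27
Terminal payoffs (K − S): max(-157.5, 0) = 0, max(13.31, 0) = 13.31, max(89.25, 0) = 89.25, max(123, 0) = 123
Node uu (S = 227.8): continuation = 1/1.02·[0.5600·0.0000 + 0.4400·13.3125] = 5.7426; exercise value = 0.0000 ≤ continuation, so V_uu = 5.7426
Node ud (S = 101.2): continuation = 1/1.02·[0.5600·13.3125 + 0.4400·89.2500] = 45.8088; exercise value = 48.7500 > continuation, so V_ud = 48.7500 (exercise)
Node dd (S = 45): continuation = 1/1.02·[0.5600·89.2500 + 0.4400·123.0000] = 102.0588; exercise value = 105.0000 > continuation, so V_dd = 105.0000 (exercise)
Node u (S = 168.8): continuation = 1/1.02·[0.5600·5.7426 + 0.4400·48.7500] = 24.1822; exercise value = 0.0000 ≤ continuation, so V_u = 24.1822
Node d (S = 75): continuation = 1/1.02·[0.5600·48.7500 + 0.4400·105.0000] = 72.0588; exercise value = 75.0000 > continuation, so V_d = 75.0000 (exercise)
Node 0 (S = 125): continuation = 1/1.02·[0.5600·24.1822 + 0.4400·75.0000] = 45.6295; exercise value = 25.0000 ≤ continuation, so V_0 = 45.6295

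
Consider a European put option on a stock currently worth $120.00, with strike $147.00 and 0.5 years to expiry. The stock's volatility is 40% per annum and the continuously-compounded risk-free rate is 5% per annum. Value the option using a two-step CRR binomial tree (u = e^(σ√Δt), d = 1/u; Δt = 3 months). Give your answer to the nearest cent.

$30.61

CRR parameters: u = e^(σ√Δt) = e^(0.4·√0.25) = 1.2214, d = 1/u = 0.8187
Per-period rate: rΔt = 0.05·0.25 = 0.0125, so R = e^0.0125 = 1.0126
Risk-neutral probability p = (e^0.0125 − 0.8187)/(1.2214 − 0.8187) = 0.1938/0.4027 = 0.4814
Terminal stock prices: S_uu = 179, S_ud = 120, S_dd = 80.44
Terminal payoffs (K − S): max(-32.02, 0) = 0, max(27, 0) = 27, max(66.56, 0) = 66.56
Node u (S = 146.6): V_u = e^(−0.0125)·[0.4814·0.0000 + 0.5186·27.0000] = 13.8282
Node d (S = 98.25): V_d = e^(−0.0125)·[0.4814·27.0000 + 0.5186·66.5616] = 46.9262
Node 0 (S = 120): V_0 = e^(−0.0125)·[0.4814·13.8282 + 0.5186·46.9262] = 30.6077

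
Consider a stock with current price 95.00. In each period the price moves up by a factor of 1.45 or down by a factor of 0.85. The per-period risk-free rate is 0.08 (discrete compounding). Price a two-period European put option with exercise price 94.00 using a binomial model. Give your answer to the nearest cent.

8.27

Risk-neutral probability p = (1 + 0.08 − 0.85)/(1.45 − 0.85) = 0.2300/0.6000 = 0.3833
Terminal stock prices: S_uu = 199.7, S_ud = 117.1, S_dd = 68.64
Terminal payoffs (K − S): max(-105.7, 0) = 0, max(-23.09, 0) = 0, max(25.36, 0) = 25.36
Node u (S = 137.8): V_u = 1/1.08·[0.3833·0.0000 + 0.6167·0.0000] = 0.0000
Node d (S = 80.75): V_d = 1/1.08·[0.3833·0.0000 + 0.6167·25.3625] = 14.4817
Node 0 (S = 95): V_0 = 1/1.08·[0.3833·0.0000 + 0.6167·14.4817] = 8.2689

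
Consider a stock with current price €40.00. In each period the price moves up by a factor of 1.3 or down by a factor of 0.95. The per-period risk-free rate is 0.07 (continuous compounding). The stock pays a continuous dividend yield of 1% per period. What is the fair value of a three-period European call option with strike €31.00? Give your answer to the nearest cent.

Per-period risk-free factor R = e^0.07 = 1.0725; dividend-adjusted growth = e^(0.07−0.01) = 1.0618.
Risk-neutral probability p = (1.0618 − 0.95)/(1.3 − 0.95) = 0.1118/0.3500 = 0.3195
Terminal stock prices: S_uuu = 87.88, S_uud = 64.22, S_udd = 46.93, S_ddd = 34.29
Terminal payoffs (S − K): max(56.88, 0) = 56.88, max(33.22, 0) = 33.22, max(15.93, 0) = 15.93, max(3.295, 0) = 3.295
Node uu (S = 67.6): V_uu = e^(−0.07)·[0.3195·56.8800 + 0.6805·33.2200] = 38.0232
Node ud (S = 49.4): V_ud = e^(−0.07)·[0.3195·33.2200 + 0.6805·15.9300] = 20.0043
Node dd (S = 36.1): V_dd = e^(−0.07)·[0.3195·15.9300 + 0.6805·3.2950] = 6.8366
Node u (S = 52): V_u = e^(−0.07)·[0.3195·38.0232 + 0.6805·20.0043] = 24.0202
Node d (S = 38): V_d = e^(−0.07)·[0.3195·20.0043 + 0.6805·6.8366] = 10.2974
Node 0 (S = 40): V_0 = e^(−0.07)·[0.3195·24.0202 + 0.6805·10.2974] = 13.6897

€13.69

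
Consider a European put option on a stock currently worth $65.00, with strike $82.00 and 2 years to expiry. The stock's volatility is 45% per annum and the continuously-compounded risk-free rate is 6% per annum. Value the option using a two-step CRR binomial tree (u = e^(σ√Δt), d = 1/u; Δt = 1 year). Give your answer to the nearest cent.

$22.08

CRR parameters: u = e^(σ√Δt) = e^(0.45·√1) = 1.5683, d = 1/u = 0.6376
Per-period rate: rΔt = 0.06·1 = 0.06, so R = e^0.06 = 1.0618
Risk-neutral probability p = (e^0.06 − 0.6376)/(1.5683 − 0.6376) = 0.4242/0.9307 = 0.4558
Terminal stock prices: S_uu = 159.9, S_ud = 65, S_dd = 26.43
Terminal payoffs (K − S): max(-77.87, 0) = 0, max(17, 0) = 17, max(55.57, 0) = 55.57
Node u (S = 101.9): V_u = e^(−0.06)·[0.4558·0.0000 + 0.5442·17.0000] = 8.7126
Node d (S = 41.45): V_d = e^(−0.06)·[0.4558·17.0000 + 0.5442·55.5730] = 35.7789
Node 0 (S = 65): V_0 = e^(−0.06)·[0.4558·8.7126 + 0.5442·35.7789] = 22.0768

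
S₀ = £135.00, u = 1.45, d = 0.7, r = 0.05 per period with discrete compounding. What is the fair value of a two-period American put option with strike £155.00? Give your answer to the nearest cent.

£34.79

Risk-neutral probability p = (1 + 0.05 − 0.7)/(1.45 − 0.7) = 0.3500/0.7500 = 0.4667
Terminal stock prices: S_uu = 283.8, S_ud = 137, S_dd = 66.15
Terminal payoffs (K − S): max(-128.8, 0) = 0, max(17.98, 0) = 17.98, max(88.85, 0) = 88.85
Node u (S = 195.8): continuation = 1/1.05·[0.4667·0.0000 + 0.5333·17.9750] = 9.1302; exercise value = 0.0000 ≤ continuation, so V_u = 9.1302
Node d (S = 94.5): continuation = 1/1.05·[0.4667·17.9750 + 0.5333·88.8500] = 53.1190; exercise value = 60.5000 > continuation, so V_d = 60.5000 (exercise)
Node 0 (S = 135): continuation = 1/1.05·[0.4667·9.1302 + 0.5333·60.5000] = 34.7880; exercise value = 20.0000 ≤ continuation, so V_0 = 34.7880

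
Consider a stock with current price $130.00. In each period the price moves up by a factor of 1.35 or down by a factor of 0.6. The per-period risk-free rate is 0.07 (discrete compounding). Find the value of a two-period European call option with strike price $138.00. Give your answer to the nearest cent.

Risk-neutral probability p = (1 + 0.07 − 0.6)/(1.35 − 0.6) = 0.4700/0.7500 = 0.6267
Terminal stock prices: S_uu = 236.9, S_ud = 105.3, S_dd = 46.8
Terminal payoffs (S − K): max(98.93, 0) = 98.93, max(-32.7, 0) = 0, max(-91.2, 0) = 0
Node u (S = 175.5): V_u = 1/1.07·[0.6267·98.9250 + 0.3733·0.0000] = 57.9374
Node d (S = 78): V_d = 1/1.07·[0.6267·0.0000 + 0.3733·0.0000] = 0.0000
Node 0 (S = 130): V_0 = 1/1.07·[0.6267·57.9374 + 0.3733·0.0000] = 33.9322

$33.93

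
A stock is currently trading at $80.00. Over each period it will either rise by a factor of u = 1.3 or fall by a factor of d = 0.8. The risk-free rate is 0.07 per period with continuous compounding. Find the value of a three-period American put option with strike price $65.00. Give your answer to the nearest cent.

Risk-neutral probability p = (e^0.07 − 0.8)/(1.3 − 0.8) = 0.2725/0.5000 = 0.5450
Terminal stock prices: S_uuu = 175.8, S_uud = 108.2, S_udd = 66.56, S_ddd = 40.96
Terminal payoffs (K − S): max(-110.8, 0) = 0, max(-43.16, 0) = 0, max(-1.56, 0) = 0, max(24.04, 0) = 24.04
Node uu (S = 135.2): continuation = e^(−0.07)·[0.5450·0.0000 + 0.4550·0.0000] = 0.0000; exercise value = 0.0000 ≤ continuation, so V_uu = 0.0000
Node ud (S = 83.2): continuation = e^(−0.07)·[0.5450·0.0000 + 0.4550·0.0000] = 0.0000; exercise value = 0.0000 ≤ continuation, so V_ud = 0.0000
Node dd (S = 51.2): continuation = e^(−0.07)·[0.5450·0.0000 + 0.4550·24.0400] = 10.1983; exercise value = 13.8000 > continuation, so V_dd = 13.8000 (exercise)
Node u (S = 104): continuation = e^(−0.07)·[0.5450·0.0000 + 0.4550·0.0000] = 0.0000; exercise value = 0.0000 ≤ continuation, so V_u = 0.0000
Node d (S = 64): continuation = e^(−0.07)·[0.5450·0.0000 + 0.4550·13.8000] = 5.8543; exercise value = 1.0000 ≤ continuation, so V_d = 5.8543
Node 0 (S = 80): continuation = e^(−0.07)·[0.5450·0.0000 + 0.4550·5.8543] = 2.4835; exercise value = 0.0000 ≤ continuation, so V_0 = 2.4835

$2.48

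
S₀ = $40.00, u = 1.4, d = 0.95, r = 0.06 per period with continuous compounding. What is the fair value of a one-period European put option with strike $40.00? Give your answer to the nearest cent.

$1.42

Risk-neutral probability p = (e^0.06 − 0.95)/(1.4 − 0.95) = 0.1118/0.4500 = 0.2485
Terminal stock prices: S_u = 56, S_d = 38
Terminal payoffs (K − S): max(-16, 0) = 0, max(2, 0) = 2
Node 0 (S = 40): V_0 = e^(−0.06)·[0.2485·0.0000 + 0.7515·2.0000] = 1.4154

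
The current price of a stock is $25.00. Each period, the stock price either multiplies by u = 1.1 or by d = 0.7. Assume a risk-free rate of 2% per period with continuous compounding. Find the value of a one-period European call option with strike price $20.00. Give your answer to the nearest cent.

$5.88

Risk-neutral probability p = (e^0.02 − 0.7)/(1.1 − 0.7) = 0.3202/0.4000 = 0.8005
Terminal stock prices: S_u = 27.5, S_d = 17.5
Terminal payoffs (S − K): max(7.5, 0) = 7.5, max(-2.5, 0) = 0
Node 0 (S = 25): V_0 = e^(−0.02)·[0.8005·7.5000 + 0.1995·0.0000] = 5.8849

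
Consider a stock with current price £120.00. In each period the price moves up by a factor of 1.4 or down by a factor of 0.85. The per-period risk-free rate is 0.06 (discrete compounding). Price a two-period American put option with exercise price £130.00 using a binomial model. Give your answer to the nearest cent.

£16.33

Risk-neutral probability p = (1 + 0.06 − 0.85)/(1.4 − 0.85) = 0.2100/0.5500 = 0.3818
Terminal stock prices: S_uu = 235.2, S_ud = 142.8, S_dd = 86.7
Terminal payoffs (K − S): max(-105.2, 0) = 0, max(-12.8, 0) = 0, max(43.3, 0) = 43.3
Node u (S = 168): continuation = 1/1.06·[0.3818·0.0000 + 0.6182·0.0000] = 0.0000; exercise value = 0.0000 ≤ continuation, so V_u = 0.0000
Node d (S = 102): continuation = 1/1.06·[0.3818·0.0000 + 0.6182·43.3000] = 25.2521; exercise value = 28.0000 > continuation, so V_d = 28.0000 (exercise)
Node 0 (S = 120): continuation = 1/1.06·[0.3818·0.0000 + 0.6182·28.0000] = 16.3293; exercise value = 10.0000 ≤ continuation, so V_0 = 16.3293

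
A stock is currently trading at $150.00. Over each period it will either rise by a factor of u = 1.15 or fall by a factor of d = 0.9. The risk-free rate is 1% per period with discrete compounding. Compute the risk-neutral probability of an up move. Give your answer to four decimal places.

p = 0.4400

Risk-neutral probability p = (1 + 0.01 − 0.9)/(1.15 − 0.9) = 0.1100/0.2500 = 0.4400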